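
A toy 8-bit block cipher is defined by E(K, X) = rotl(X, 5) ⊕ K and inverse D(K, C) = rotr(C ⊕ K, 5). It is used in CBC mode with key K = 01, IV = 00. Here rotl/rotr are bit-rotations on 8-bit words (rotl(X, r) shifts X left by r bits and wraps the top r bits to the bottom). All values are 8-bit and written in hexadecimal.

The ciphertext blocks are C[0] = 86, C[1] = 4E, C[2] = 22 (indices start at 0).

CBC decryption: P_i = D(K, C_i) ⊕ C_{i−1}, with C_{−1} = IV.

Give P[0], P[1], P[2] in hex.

P[0] = 3C, P[1] = FC, P[2] = 57

P[0]: D(K, 86) = 3C; 3C ⊕ 00 = 3C.
P[1]: D(K, 4E) = 7A; 7A ⊕ 86 = FC.
P[2]: D(K, 22) = 19; 19 ⊕ 4E = 57.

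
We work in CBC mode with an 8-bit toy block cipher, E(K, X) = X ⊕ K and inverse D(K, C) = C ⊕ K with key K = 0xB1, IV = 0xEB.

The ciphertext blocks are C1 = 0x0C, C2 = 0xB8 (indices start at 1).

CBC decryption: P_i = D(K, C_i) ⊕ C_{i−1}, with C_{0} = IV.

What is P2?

P2: D(K, 0xB8) = 0x09; 0x09 ⊕ 0x0C = 0x05.

P2 = 0x05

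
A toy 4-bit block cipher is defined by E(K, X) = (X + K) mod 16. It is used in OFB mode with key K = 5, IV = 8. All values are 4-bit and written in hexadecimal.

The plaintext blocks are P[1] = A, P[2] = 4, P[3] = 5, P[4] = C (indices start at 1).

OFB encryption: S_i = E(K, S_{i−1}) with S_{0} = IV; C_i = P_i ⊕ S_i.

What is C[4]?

C[1]: S = E(K, 8) = D; A ⊕ D = 7.
C[2]: S = E(K, D) = 2; 4 ⊕ 2 = 6.
C[3]: S = E(K, 2) = 7; 5 ⊕ 7 = 2.
C[4]: S = E(K, 7) = C; C ⊕ C = 0.

C[4] = 0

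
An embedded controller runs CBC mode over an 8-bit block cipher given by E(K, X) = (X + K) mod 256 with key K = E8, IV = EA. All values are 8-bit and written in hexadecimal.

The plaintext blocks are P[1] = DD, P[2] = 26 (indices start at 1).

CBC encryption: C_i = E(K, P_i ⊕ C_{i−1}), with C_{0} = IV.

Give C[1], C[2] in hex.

C[1]: P[1] ⊕ EA = 37; E(K, 37) = 1F.
C[2]: P[2] ⊕ 1F = 39; E(K, 39) = 21.

C[1] = 1F, C[2] = 21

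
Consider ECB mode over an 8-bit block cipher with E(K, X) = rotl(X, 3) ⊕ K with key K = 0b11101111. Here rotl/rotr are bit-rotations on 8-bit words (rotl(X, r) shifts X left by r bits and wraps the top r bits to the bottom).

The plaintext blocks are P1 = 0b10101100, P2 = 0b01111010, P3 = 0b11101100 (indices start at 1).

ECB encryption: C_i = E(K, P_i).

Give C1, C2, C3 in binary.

C1 = 0b10001010, C2 = 0b00111100, C3 = 0b10001000

C1: E(K, 0b10101100) = 0b10001010.
C2: E(K, 0b01111010) = 0b00111100.
C3: E(K, 0b11101100) = 0b10001000.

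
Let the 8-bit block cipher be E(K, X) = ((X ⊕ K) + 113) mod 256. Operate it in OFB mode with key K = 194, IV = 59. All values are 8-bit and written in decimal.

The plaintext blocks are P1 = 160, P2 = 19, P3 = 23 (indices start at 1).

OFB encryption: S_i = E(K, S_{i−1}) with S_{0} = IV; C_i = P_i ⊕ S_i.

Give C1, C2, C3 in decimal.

C1 = 202, C2 = 10, C3 = 91

C1: S = E(K, 59) = 106; 160 ⊕ 106 = 202.
C2: S = E(K, 106) = 25; 19 ⊕ 25 = 10.
C3: S = E(K, 25) = 76; 23 ⊕ 76 = 91.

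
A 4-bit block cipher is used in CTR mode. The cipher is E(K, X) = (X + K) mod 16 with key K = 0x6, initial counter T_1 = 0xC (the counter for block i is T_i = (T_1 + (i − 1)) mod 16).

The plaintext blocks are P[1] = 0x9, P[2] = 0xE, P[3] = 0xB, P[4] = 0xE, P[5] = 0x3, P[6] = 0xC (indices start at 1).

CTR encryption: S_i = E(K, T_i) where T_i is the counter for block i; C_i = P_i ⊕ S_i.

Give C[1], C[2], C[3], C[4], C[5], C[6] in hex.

C[1]: T = 0xC, S = E(K, T) = 0x2; 0x9 ⊕ 0x2 = 0xB.
C[2]: T = 0xD, S = E(K, T) = 0x3; 0xE ⊕ 0x3 = 0xD.
C[3]: T = 0xE, S = E(K, T) = 0x4; 0xB ⊕ 0x4 = 0xF.
C[4]: T = 0xF, S = E(K, T) = 0x5; 0xE ⊕ 0x5 = 0xB.
C[5]: T = 0x0, S = E(K, T) = 0x6; 0x3 ⊕ 0x6 = 0x5.
C[6]: T = 0x1, S = E(K, T) = 0x7; 0xC ⊕ 0x7 = 0xB.

C[1] = 0xB, C[2] = 0xD, C[3] = 0xF, C[4] = 0xB, C[5] = 0x5, C[6] = 0xB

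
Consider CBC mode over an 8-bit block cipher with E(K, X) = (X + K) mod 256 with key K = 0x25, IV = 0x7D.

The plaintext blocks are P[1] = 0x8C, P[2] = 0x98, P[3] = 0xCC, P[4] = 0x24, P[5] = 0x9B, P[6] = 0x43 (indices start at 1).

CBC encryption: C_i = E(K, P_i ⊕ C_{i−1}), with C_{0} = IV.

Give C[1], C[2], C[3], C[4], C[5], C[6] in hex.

C[1]: P[1] ⊕ 0x7D = 0xF1; E(K, 0xF1) = 0x16.
C[2]: P[2] ⊕ 0x16 = 0x8E; E(K, 0x8E) = 0xB3.
C[3]: P[3] ⊕ 0xB3 = 0x7F; E(K, 0x7F) = 0xA4.
C[4]: P[4] ⊕ 0xA4 = 0x80; E(K, 0x80) = 0xA5.
C[5]: P[5] ⊕ 0xA5 = 0x3E; E(K, 0x3E) = 0x63.
C[6]: P[6] ⊕ 0x63 = 0x20; E(K, 0x20) = 0x45.

C[1] = 0x16, C[2] = 0xB3, C[3] = 0xA4, C[4] = 0xA5, C[5] = 0x63, C[6] = 0x45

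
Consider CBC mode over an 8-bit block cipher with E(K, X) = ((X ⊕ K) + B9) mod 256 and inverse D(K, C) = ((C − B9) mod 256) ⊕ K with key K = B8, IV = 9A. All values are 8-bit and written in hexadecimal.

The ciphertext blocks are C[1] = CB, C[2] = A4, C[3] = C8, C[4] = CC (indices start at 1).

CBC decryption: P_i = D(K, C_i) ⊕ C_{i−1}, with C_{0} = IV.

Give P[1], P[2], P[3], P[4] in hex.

P[1] = 30, P[2] = 98, P[3] = 13, P[4] = 63

P[1]: D(K, CB) = AA; AA ⊕ 9A = 30.
P[2]: D(K, A4) = 53; 53 ⊕ CB = 98.
P[3]: D(K, C8) = B7; B7 ⊕ A4 = 13.
P[4]: D(K, CC) = AB; AB ⊕ C8 = 63.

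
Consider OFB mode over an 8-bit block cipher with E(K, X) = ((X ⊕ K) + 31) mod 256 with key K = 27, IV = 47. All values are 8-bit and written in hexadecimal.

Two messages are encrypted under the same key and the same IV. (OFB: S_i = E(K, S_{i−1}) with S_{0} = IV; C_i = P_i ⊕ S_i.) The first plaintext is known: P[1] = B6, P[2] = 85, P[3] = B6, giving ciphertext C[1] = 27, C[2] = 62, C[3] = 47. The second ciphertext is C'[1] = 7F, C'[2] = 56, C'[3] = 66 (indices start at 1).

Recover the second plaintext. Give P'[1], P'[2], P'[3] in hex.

In OFB with a reused IV, both messages share the same keystream S_i, so C_i ⊕ C'_i = P_i ⊕ P'_i and thus P'_i = P_i ⊕ C_i ⊕ C'_i.
P'[1]: B6 ⊕ 27 ⊕ 7F = EE.
P'[2]: 85 ⊕ 62 ⊕ 56 = B1.
P'[3]: B6 ⊕ 47 ⊕ 66 = 97.

P'[1] = EE, P'[2] = B1, P'[3] = 97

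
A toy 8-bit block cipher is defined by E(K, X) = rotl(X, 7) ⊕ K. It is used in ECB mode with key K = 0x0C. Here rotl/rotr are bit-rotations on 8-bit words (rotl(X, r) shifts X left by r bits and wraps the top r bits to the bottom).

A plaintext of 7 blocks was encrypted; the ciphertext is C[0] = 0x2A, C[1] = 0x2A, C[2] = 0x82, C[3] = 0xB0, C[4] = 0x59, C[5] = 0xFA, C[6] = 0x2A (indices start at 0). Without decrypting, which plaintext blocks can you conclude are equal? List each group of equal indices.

P[0] = P[1] = P[6]

ECB encrypts each block independently with the same key, so equal ciphertext blocks imply equal plaintext blocks.
C[0] = C[1] = C[6] = 0x2A, so P[0] = P[1] = P[6].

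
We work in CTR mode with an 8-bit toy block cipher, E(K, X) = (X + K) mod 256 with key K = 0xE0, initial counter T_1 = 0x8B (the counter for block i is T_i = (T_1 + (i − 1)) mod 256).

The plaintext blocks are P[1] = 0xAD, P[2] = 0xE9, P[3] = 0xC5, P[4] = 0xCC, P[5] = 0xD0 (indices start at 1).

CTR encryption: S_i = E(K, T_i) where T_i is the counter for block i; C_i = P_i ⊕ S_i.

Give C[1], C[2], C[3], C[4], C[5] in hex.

C[1]: T = 0x8B, S = E(K, T) = 0x6B; 0xAD ⊕ 0x6B = 0xC6.
C[2]: T = 0x8C, S = E(K, T) = 0x6C; 0xE9 ⊕ 0x6C = 0x85.
C[3]: T = 0x8D, S = E(K, T) = 0x6D; 0xC5 ⊕ 0x6D = 0xA8.
C[4]: T = 0x8E, S = E(K, T) = 0x6E; 0xCC ⊕ 0x6E = 0xA2.
C[5]: T = 0x8F, S = E(K, T) = 0x6F; 0xD0 ⊕ 0x6F = 0xBF.

C[1] = 0xC6, C[2] = 0x85, C[3] = 0xA8, C[4] = 0xA2, C[5] = 0xBF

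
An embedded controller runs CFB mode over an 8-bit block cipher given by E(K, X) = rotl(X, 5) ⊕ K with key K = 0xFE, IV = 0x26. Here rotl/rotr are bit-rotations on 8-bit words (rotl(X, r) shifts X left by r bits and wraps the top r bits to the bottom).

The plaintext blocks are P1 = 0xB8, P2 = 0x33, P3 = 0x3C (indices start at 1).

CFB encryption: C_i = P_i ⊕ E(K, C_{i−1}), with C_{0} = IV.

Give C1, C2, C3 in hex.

C1: E(K, 0x26) = 0x3A; 0xB8 ⊕ 0x3A = 0x82.
C2: E(K, 0x82) = 0xAE; 0x33 ⊕ 0xAE = 0x9D.
C3: E(K, 0x9D) = 0x4D; 0x3C ⊕ 0x4D = 0x71.

C1 = 0x82, C2 = 0x9D, C3 = 0x71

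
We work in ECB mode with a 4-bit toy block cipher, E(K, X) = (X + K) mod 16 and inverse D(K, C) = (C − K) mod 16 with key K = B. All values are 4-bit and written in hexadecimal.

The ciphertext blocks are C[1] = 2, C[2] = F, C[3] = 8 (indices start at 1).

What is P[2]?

ECB decryption: P_i = D(K, C_i).
P[2]: D(K, F) = 4.

P[2] = 4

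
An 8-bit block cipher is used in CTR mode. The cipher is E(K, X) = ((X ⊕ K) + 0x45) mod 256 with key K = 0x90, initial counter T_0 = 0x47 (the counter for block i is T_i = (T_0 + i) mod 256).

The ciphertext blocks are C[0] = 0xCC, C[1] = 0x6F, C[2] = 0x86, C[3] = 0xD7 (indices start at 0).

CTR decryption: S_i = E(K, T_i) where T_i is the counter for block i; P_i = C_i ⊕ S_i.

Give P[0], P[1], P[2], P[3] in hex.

P[0] = 0xD0, P[1] = 0x72, P[2] = 0x98, P[3] = 0xC8

P[0]: T = 0x47, S = E(K, T) = 0x1C; 0xCC ⊕ 0x1C = 0xD0.
P[1]: T = 0x48, S = E(K, T) = 0x1D; 0x6F ⊕ 0x1D = 0x72.
P[2]: T = 0x49, S = E(K, T) = 0x1E; 0x86 ⊕ 0x1E = 0x98.
P[3]: T = 0x4A, S = E(K, T) = 0x1F; 0xD7 ⊕ 0x1F = 0xC8.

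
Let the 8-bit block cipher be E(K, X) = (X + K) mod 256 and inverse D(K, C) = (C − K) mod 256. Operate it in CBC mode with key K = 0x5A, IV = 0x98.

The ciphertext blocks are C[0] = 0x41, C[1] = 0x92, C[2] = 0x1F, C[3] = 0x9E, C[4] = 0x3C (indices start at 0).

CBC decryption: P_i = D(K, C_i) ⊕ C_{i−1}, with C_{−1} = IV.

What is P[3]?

P[3]: D(K, 0x9E) = 0x44; 0x44 ⊕ 0x1F = 0x5B.

P[3] = 0x5B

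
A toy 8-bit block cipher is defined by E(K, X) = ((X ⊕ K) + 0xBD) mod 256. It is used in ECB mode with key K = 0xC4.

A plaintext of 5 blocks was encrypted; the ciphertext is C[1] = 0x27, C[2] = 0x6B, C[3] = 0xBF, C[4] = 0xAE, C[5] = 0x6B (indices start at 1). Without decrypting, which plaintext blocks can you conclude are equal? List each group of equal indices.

P[2] = P[5]

ECB encrypts each block independently with the same key, so equal ciphertext blocks imply equal plaintext blocks.
C[2] = C[5] = 0x6B, so P[2] = P[5].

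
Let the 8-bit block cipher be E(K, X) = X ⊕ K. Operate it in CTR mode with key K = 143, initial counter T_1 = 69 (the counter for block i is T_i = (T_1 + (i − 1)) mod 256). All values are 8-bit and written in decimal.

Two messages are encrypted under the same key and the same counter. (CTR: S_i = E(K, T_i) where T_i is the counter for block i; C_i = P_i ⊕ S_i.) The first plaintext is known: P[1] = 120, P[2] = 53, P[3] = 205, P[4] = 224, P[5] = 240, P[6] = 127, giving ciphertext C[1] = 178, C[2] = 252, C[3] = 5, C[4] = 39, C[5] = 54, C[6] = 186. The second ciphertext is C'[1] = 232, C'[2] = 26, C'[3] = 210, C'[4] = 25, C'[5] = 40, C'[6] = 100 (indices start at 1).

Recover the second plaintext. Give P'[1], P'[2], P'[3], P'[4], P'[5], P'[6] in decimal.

P'[1] = 34, P'[2] = 211, P'[3] = 26, P'[4] = 222, P'[5] = 238, P'[6] = 161

In CTR with a reused counter, both messages share the same keystream S_i, so C_i ⊕ C'_i = P_i ⊕ P'_i and thus P'_i = P_i ⊕ C_i ⊕ C'_i.
P'[1]: 120 ⊕ 178 ⊕ 232 = 34.
P'[2]: 53 ⊕ 252 ⊕ 26 = 211.
P'[3]: 205 ⊕ 5 ⊕ 210 = 26.
P'[4]: 224 ⊕ 39 ⊕ 25 = 222.
P'[5]: 240 ⊕ 54 ⊕ 40 = 238.
P'[6]: 127 ⊕ 186 ⊕ 100 = 161.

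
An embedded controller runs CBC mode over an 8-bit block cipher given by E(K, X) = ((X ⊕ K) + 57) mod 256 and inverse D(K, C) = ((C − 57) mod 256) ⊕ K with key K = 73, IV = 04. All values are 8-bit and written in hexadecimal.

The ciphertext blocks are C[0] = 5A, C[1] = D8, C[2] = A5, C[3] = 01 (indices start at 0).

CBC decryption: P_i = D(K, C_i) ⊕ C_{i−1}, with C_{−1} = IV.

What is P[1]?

P[1] = A8

P[1]: D(K, D8) = F2; F2 ⊕ 5A = A8.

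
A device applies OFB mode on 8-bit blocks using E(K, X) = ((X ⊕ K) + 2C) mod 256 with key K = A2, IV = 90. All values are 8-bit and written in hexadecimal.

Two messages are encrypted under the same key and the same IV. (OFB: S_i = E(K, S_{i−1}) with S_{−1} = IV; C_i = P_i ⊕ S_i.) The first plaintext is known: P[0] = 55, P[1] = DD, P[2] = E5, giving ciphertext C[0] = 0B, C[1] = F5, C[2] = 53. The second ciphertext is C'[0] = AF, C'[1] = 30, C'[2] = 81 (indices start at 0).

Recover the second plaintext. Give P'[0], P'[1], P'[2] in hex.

P'[0] = F1, P'[1] = 18, P'[2] = 37

In OFB with a reused IV, both messages share the same keystream S_i, so C_i ⊕ C'_i = P_i ⊕ P'_i and thus P'_i = P_i ⊕ C_i ⊕ C'_i.
P'[0]: 55 ⊕ 0B ⊕ AF = F1.
P'[1]: DD ⊕ F5 ⊕ 30 = 18.
P'[2]: E5 ⊕ 53 ⊕ 81 = 37.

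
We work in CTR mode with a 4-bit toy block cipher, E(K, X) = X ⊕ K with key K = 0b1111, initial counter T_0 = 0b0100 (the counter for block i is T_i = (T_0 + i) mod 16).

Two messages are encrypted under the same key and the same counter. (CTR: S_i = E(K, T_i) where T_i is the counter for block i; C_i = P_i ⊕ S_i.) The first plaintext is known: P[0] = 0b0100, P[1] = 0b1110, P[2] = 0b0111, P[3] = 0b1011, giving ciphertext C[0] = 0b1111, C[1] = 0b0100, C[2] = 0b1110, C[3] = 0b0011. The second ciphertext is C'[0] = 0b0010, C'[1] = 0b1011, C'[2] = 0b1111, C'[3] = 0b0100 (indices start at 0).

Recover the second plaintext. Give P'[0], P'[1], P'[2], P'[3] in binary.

In CTR with a reused counter, both messages share the same keystream S_i, so C_i ⊕ C'_i = P_i ⊕ P'_i and thus P'_i = P_i ⊕ C_i ⊕ C'_i.
P'[0]: 0b0100 ⊕ 0b1111 ⊕ 0b0010 = 0b1001.
P'[1]: 0b1110 ⊕ 0b0100 ⊕ 0b1011 = 0b0001.
P'[2]: 0b0111 ⊕ 0b1110 ⊕ 0b1111 = 0b0110.
P'[3]: 0b1011 ⊕ 0b0011 ⊕ 0b0100 = 0b1100.

P'[0] = 0b1001, P'[1] = 0b0001, P'[2] = 0b0110, P'[3] = 0b1100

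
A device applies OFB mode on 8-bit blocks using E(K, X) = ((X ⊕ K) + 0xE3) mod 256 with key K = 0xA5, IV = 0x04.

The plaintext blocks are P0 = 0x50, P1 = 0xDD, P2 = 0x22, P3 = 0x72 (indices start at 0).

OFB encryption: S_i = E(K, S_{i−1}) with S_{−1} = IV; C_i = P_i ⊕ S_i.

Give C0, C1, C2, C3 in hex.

C0: S = E(K, 0x04) = 0x84; 0x50 ⊕ 0x84 = 0xD4.
C1: S = E(K, 0x84) = 0x04; 0xDD ⊕ 0x04 = 0xD9.
C2: S = E(K, 0x04) = 0x84; 0x22 ⊕ 0x84 = 0xA6.
C3: S = E(K, 0x84) = 0x04; 0x72 ⊕ 0x04 = 0x76.

C0 = 0xD4, C1 = 0xD9, C2 = 0xA6, C3 = 0x76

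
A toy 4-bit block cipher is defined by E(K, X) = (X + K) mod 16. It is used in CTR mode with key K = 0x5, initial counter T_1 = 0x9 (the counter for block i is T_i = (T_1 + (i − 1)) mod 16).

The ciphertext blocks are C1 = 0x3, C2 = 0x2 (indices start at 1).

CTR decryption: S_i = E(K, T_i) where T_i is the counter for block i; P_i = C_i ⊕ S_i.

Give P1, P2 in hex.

P1 = 0xD, P2 = 0xD

P1: T = 0x9, S = E(K, T) = 0xE; 0x3 ⊕ 0xE = 0xD.
P2: T = 0xA, S = E(K, T) = 0xF; 0x2 ⊕ 0xF = 0xD.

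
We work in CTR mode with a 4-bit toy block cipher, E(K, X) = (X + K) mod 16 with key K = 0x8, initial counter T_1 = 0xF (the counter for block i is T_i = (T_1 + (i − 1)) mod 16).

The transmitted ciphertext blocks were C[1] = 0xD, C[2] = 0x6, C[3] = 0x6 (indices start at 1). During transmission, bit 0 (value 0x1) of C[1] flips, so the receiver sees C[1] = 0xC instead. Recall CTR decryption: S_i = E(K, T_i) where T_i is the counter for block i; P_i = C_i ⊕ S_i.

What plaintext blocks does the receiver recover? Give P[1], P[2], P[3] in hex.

P[1] = 0xB, P[2] = 0xE, P[3] = 0xF

Only C[1] changed, to 0xC. In CTR, a change in C_i flips the same bit in P_i only; the keystream is unaffected. Decrypting the received ciphertext:
P[1]: T = 0xF, S = E(K, T) = 0x7; 0xC ⊕ 0x7 = 0xB.
P[2]: T = 0x0, S = E(K, T) = 0x8; 0x6 ⊕ 0x8 = 0xE.
P[3]: T = 0x1, S = E(K, T) = 0x9; 0x6 ⊕ 0x9 = 0xF.
Blocks that differ from the original plaintext: P[1].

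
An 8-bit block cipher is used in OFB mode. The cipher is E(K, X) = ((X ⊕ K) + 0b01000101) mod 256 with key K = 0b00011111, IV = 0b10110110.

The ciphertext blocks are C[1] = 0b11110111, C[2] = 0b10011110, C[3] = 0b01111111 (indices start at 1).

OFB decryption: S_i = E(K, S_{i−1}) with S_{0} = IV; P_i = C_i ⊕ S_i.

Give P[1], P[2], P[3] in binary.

P[1]: S = E(K, 0b10110110) = 0b11101110; 0b11110111 ⊕ 0b11101110 = 0b00011001.
P[2]: S = E(K, 0b11101110) = 0b00110110; 0b10011110 ⊕ 0b00110110 = 0b10101000.
P[3]: S = E(K, 0b00110110) = 0b01101110; 0b01111111 ⊕ 0b01101110 = 0b00010001.

P[1] = 0b00011001, P[2] = 0b10101000, P[3] = 0b00010001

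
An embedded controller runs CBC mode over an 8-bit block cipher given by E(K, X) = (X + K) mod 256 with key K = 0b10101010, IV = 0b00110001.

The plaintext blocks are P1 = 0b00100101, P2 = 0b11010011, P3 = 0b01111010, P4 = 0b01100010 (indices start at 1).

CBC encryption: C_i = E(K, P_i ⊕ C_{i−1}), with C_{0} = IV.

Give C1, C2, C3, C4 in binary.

C1 = 0b10111110, C2 = 0b00010111, C3 = 0b00010111, C4 = 0b00011111

C1: P1 ⊕ 0b00110001 = 0b00010100; E(K, 0b00010100) = 0b10111110.
C2: P2 ⊕ 0b10111110 = 0b01101101; E(K, 0b01101101) = 0b00010111.
C3: P3 ⊕ 0b00010111 = 0b01101101; E(K, 0b01101101) = 0b00010111.
C4: P4 ⊕ 0b00010111 = 0b01110101; E(K, 0b01110101) = 0b00011111.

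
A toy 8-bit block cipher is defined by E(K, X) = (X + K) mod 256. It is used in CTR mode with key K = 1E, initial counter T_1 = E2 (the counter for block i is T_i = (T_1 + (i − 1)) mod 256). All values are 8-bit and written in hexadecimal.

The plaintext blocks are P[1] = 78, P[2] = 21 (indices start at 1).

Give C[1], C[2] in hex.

CTR encryption: S_i = E(K, T_i) where T_i is the counter for block i; C_i = P_i ⊕ S_i.
C[1]: T = E2, S = E(K, T) = 00; 78 ⊕ 00 = 78.
C[2]: T = E3, S = E(K, T) = 01; 21 ⊕ 01 = 20.

C[1] = 78, C[2] = 20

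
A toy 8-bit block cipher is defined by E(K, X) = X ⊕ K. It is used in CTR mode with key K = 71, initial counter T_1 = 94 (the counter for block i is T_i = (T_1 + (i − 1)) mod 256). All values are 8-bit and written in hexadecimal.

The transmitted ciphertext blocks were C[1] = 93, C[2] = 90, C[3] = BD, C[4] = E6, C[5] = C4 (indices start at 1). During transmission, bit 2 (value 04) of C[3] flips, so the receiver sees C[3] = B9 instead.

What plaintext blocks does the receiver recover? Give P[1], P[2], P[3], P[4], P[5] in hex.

P[1] = 76, P[2] = 74, P[3] = 5E, P[4] = 00, P[5] = 2D

CTR decryption: S_i = E(K, T_i) where T_i is the counter for block i; P_i = C_i ⊕ S_i.
Only C[3] changed, to B9. In CTR, a change in C_i flips the same bit in P_i only; the keystream is unaffected. Decrypting the received ciphertext:
P[1]: T = 94, S = E(K, T) = E5; 93 ⊕ E5 = 76.
P[2]: T = 95, S = E(K, T) = E4; 90 ⊕ E4 = 74.
P[3]: T = 96, S = E(K, T) = E7; B9 ⊕ E7 = 5E.
P[4]: T = 97, S = E(K, T) = E6; E6 ⊕ E6 = 00.
P[5]: T = 98, S = E(K, T) = E9; C4 ⊕ E9 = 2D.
Blocks that differ from the original plaintext: P[3].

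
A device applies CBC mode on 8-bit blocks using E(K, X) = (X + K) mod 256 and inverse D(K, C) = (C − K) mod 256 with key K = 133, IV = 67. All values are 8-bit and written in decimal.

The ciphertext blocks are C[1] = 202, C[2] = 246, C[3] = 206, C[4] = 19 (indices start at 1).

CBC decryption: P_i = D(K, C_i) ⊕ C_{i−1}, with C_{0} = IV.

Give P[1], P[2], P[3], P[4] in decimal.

P[1] = 6, P[2] = 187, P[3] = 191, P[4] = 64

P[1]: D(K, 202) = 69; 69 ⊕ 67 = 6.
P[2]: D(K, 246) = 113; 113 ⊕ 202 = 187.
P[3]: D(K, 206) = 73; 73 ⊕ 246 = 191.
P[4]: D(K, 19) = 142; 142 ⊕ 206 = 64.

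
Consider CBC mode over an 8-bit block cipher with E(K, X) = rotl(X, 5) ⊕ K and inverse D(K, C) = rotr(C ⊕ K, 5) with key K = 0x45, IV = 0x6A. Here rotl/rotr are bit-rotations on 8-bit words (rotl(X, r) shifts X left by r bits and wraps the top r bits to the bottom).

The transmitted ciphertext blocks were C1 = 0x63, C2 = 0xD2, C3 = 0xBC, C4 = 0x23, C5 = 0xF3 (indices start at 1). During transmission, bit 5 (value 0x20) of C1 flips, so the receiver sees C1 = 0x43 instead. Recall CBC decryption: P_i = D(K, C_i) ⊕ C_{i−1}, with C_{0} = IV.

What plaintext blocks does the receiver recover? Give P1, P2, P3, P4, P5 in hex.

P1 = 0x5A, P2 = 0xFF, P3 = 0x1D, P4 = 0x8F, P5 = 0x96

Only C1 changed, to 0x43. In CBC, a change in C_i garbles P_i and flips the same bit in P_{i+1}. Decrypting the received ciphertext:
P1: D(K, 0x43) = 0x30; 0x30 ⊕ 0x6A = 0x5A.
P2: D(K, 0xD2) = 0xBC; 0xBC ⊕ 0x43 = 0xFF.
P3: D(K, 0xBC) = 0xCF; 0xCF ⊕ 0xD2 = 0x1D.
P4: D(K, 0x23) = 0x33; 0x33 ⊕ 0xBC = 0x8F.
P5: D(K, 0xF3) = 0xB5; 0xB5 ⊕ 0x23 = 0x96.
Blocks that differ from the original plaintext: P1, P2.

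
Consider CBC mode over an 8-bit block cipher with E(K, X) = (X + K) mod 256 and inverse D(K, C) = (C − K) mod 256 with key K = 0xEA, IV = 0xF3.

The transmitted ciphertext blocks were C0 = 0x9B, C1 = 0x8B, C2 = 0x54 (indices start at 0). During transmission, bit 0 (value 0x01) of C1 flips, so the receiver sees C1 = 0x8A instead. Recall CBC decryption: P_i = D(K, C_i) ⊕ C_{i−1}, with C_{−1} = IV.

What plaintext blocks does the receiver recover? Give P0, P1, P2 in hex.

Only C1 changed, to 0x8A. In CBC, a change in C_i garbles P_i and flips the same bit in P_{i+1}. Decrypting the received ciphertext:
P0: D(K, 0x9B) = 0xB1; 0xB1 ⊕ 0xF3 = 0x42.
P1: D(K, 0x8A) = 0xA0; 0xA0 ⊕ 0x9B = 0x3B.
P2: D(K, 0x54) = 0x6A; 0x6A ⊕ 0x8A = 0xE0.
Blocks that differ from the original plaintext: P1, P2.

P0 = 0x42, P1 = 0x3B, P2 = 0xE0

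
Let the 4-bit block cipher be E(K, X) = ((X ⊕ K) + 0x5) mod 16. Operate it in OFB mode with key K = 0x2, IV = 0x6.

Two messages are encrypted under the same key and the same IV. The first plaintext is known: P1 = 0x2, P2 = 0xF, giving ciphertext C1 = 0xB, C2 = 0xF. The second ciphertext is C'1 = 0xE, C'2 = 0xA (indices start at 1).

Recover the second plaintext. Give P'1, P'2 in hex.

In OFB with a reused IV, both messages share the same keystream S_i, so C_i ⊕ C'_i = P_i ⊕ P'_i and thus P'_i = P_i ⊕ C_i ⊕ C'_i.
P'1: 0x2 ⊕ 0xB ⊕ 0xE = 0x7.
P'2: 0xF ⊕ 0xF ⊕ 0xA = 0xA.

P'1 = 0x7, P'2 = 0xA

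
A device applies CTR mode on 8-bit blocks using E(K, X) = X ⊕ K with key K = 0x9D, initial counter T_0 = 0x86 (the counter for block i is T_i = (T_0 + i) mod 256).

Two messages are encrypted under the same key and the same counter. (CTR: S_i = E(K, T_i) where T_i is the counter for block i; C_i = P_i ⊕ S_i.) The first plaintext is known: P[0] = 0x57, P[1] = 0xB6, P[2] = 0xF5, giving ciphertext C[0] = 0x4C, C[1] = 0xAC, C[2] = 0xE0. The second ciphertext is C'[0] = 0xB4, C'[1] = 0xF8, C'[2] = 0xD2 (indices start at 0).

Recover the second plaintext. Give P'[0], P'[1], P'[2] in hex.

P'[0] = 0xAF, P'[1] = 0xE2, P'[2] = 0xC7

In CTR with a reused counter, both messages share the same keystream S_i, so C_i ⊕ C'_i = P_i ⊕ P'_i and thus P'_i = P_i ⊕ C_i ⊕ C'_i.
P'[0]: 0x57 ⊕ 0x4C ⊕ 0xB4 = 0xAF.
P'[1]: 0xB6 ⊕ 0xAC ⊕ 0xF8 = 0xE2.
P'[2]: 0xF5 ⊕ 0xE0 ⊕ 0xD2 = 0xC7.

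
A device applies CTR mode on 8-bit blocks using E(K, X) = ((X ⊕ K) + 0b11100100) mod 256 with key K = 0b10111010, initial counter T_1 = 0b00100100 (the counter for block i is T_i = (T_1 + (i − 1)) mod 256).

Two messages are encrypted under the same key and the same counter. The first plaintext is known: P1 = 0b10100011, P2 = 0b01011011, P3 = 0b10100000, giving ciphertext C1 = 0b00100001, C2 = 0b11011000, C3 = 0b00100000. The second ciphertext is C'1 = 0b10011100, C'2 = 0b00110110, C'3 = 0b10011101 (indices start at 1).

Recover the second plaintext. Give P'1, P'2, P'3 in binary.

In CTR with a reused counter, both messages share the same keystream S_i, so C_i ⊕ C'_i = P_i ⊕ P'_i and thus P'_i = P_i ⊕ C_i ⊕ C'_i.
P'1: 0b10100011 ⊕ 0b00100001 ⊕ 0b10011100 = 0b00011110.
P'2: 0b01011011 ⊕ 0b11011000 ⊕ 0b00110110 = 0b10110101.
P'3: 0b10100000 ⊕ 0b00100000 ⊕ 0b10011101 = 0b00011101.

P'1 = 0b00011110, P'2 = 0b10110101, P'3 = 0b00011101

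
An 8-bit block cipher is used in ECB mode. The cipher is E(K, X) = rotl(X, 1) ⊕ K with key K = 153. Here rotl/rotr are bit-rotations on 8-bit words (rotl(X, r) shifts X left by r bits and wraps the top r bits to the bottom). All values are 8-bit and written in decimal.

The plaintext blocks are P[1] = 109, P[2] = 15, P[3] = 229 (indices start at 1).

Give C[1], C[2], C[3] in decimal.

C[1] = 67, C[2] = 135, C[3] = 82

ECB encryption: C_i = E(K, P_i).
C[1]: E(K, 109) = 67.
C[2]: E(K, 15) = 135.
C[3]: E(K, 229) = 82.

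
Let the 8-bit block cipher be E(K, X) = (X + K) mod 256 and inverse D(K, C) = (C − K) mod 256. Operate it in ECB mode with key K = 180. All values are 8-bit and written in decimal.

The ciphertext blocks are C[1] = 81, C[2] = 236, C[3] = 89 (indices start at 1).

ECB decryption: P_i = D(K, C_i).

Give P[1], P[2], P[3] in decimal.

P[1] = 157, P[2] = 56, P[3] = 165

P[1]: D(K, 81) = 157.
P[2]: D(K, 236) = 56.
P[3]: D(K, 89) = 165.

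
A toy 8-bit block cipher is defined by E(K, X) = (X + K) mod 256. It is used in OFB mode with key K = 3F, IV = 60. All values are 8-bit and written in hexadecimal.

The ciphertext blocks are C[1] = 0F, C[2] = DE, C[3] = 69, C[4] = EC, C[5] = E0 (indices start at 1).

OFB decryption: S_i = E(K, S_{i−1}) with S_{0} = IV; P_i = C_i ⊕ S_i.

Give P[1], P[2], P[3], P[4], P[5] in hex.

P[1]: S = E(K, 60) = 9F; 0F ⊕ 9F = 90.
P[2]: S = E(K, 9F) = DE; DE ⊕ DE = 00.
P[3]: S = E(K, DE) = 1D; 69 ⊕ 1D = 74.
P[4]: S = E(K, 1D) = 5C; EC ⊕ 5C = B0.
P[5]: S = E(K, 5C) = 9B; E0 ⊕ 9B = 7B.

P[1] = 90, P[2] = 00, P[3] = 74, P[4] = B0, P[5] = 7B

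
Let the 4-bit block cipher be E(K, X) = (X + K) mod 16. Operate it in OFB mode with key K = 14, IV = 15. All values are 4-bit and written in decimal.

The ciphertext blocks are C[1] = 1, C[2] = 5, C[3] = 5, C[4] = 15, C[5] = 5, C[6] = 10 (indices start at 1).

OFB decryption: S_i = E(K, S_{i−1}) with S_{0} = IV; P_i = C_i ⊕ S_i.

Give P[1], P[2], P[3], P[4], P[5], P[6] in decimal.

P[1]: S = E(K, 15) = 13; 1 ⊕ 13 = 12.
P[2]: S = E(K, 13) = 11; 5 ⊕ 11 = 14.
P[3]: S = E(K, 11) = 9; 5 ⊕ 9 = 12.
P[4]: S = E(K, 9) = 7; 15 ⊕ 7 = 8.
P[5]: S = E(K, 7) = 5; 5 ⊕ 5 = 0.
P[6]: S = E(K, 5) = 3; 10 ⊕ 3 = 9.

P[1] = 12, P[2] = 14, P[3] = 12, P[4] = 8, P[5] = 0, P[6] = 9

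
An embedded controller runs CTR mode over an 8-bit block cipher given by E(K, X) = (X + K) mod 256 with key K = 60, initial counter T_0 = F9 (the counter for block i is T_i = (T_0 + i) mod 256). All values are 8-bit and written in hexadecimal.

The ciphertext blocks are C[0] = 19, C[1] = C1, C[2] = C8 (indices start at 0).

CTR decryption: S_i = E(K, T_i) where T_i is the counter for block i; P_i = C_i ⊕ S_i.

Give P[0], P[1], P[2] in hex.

P[0] = 40, P[1] = 9B, P[2] = 93

P[0]: T = F9, S = E(K, T) = 59; 19 ⊕ 59 = 40.
P[1]: T = FA, S = E(K, T) = 5A; C1 ⊕ 5A = 9B.
P[2]: T = FB, S = E(K, T) = 5B; C8 ⊕ 5B = 93.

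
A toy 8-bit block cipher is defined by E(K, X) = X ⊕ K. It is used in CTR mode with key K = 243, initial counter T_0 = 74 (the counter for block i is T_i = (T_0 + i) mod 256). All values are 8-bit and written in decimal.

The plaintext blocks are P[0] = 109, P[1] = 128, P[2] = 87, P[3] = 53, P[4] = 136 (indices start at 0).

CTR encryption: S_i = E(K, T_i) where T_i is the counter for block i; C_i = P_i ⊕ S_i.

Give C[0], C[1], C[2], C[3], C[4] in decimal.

C[0]: T = 74, S = E(K, T) = 185; 109 ⊕ 185 = 212.
C[1]: T = 75, S = E(K, T) = 184; 128 ⊕ 184 = 56.
C[2]: T = 76, S = E(K, T) = 191; 87 ⊕ 191 = 232.
C[3]: T = 77, S = E(K, T) = 190; 53 ⊕ 190 = 139.
C[4]: T = 78, S = E(K, T) = 189; 136 ⊕ 189 = 53.

C[0] = 212, C[1] = 56, C[2] = 232, C[3] = 139, C[4] = 53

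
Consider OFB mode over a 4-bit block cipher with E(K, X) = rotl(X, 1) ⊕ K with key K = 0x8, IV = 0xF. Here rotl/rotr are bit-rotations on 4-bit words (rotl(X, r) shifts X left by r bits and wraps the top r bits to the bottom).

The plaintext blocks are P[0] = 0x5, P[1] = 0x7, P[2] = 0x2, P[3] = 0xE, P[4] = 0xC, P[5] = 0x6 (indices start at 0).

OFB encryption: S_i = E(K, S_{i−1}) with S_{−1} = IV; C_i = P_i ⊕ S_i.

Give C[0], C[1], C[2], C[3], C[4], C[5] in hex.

C[0] = 0x2, C[1] = 0x1, C[2] = 0x6, C[3] = 0xE, C[4] = 0x4, C[5] = 0xF

C[0]: S = E(K, 0xF) = 0x7; 0x5 ⊕ 0x7 = 0x2.
C[1]: S = E(K, 0x7) = 0x6; 0x7 ⊕ 0x6 = 0x1.
C[2]: S = E(K, 0x6) = 0x4; 0x2 ⊕ 0x4 = 0x6.
C[3]: S = E(K, 0x4) = 0x0; 0xE ⊕ 0x0 = 0xE.
C[4]: S = E(K, 0x0) = 0x8; 0xC ⊕ 0x8 = 0x4.
C[5]: S = E(K, 0x8) = 0x9; 0x6 ⊕ 0x9 = 0xF.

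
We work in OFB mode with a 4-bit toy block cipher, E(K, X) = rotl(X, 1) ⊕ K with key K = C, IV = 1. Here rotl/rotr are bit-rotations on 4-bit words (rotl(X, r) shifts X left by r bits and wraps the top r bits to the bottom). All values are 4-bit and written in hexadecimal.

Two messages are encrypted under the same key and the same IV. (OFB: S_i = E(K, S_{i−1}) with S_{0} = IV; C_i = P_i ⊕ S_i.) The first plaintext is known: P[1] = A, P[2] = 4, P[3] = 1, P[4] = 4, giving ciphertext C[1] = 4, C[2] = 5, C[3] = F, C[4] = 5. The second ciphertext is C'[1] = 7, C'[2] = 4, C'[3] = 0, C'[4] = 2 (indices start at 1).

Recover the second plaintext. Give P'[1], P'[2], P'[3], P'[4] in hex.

In OFB with a reused IV, both messages share the same keystream S_i, so C_i ⊕ C'_i = P_i ⊕ P'_i and thus P'_i = P_i ⊕ C_i ⊕ C'_i.
P'[1]: A ⊕ 4 ⊕ 7 = 9.
P'[2]: 4 ⊕ 5 ⊕ 4 = 5.
P'[3]: 1 ⊕ F ⊕ 0 = E.
P'[4]: 4 ⊕ 5 ⊕ 2 = 3.

P'[1] = 9, P'[2] = 5, P'[3] = E, P'[4] = 3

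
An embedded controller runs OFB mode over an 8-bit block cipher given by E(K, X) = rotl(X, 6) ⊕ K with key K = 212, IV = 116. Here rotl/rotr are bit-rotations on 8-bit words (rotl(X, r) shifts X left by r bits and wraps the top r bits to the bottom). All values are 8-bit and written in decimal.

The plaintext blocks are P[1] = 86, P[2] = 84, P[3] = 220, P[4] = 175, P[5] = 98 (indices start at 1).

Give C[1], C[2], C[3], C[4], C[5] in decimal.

C[1] = 159, C[2] = 242, C[3] = 161, C[4] = 36, C[5] = 84

OFB encryption: S_i = E(K, S_{i−1}) with S_{0} = IV; C_i = P_i ⊕ S_i.
C[1]: S = E(K, 116) = 201; 86 ⊕ 201 = 159.
C[2]: S = E(K, 201) = 166; 84 ⊕ 166 = 242.
C[3]: S = E(K, 166) = 125; 220 ⊕ 125 = 161.
C[4]: S = E(K, 125) = 139; 175 ⊕ 139 = 36.
C[5]: S = E(K, 139) = 54; 98 ⊕ 54 = 84.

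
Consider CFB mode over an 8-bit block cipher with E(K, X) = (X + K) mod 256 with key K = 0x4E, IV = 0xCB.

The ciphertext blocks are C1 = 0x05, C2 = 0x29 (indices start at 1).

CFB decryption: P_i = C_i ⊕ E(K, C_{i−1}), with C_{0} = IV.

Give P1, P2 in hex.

P1 = 0x1C, P2 = 0x7A

P1: E(K, 0xCB) = 0x19; 0x05 ⊕ 0x19 = 0x1C.
P2: E(K, 0x05) = 0x53; 0x29 ⊕ 0x53 = 0x7A.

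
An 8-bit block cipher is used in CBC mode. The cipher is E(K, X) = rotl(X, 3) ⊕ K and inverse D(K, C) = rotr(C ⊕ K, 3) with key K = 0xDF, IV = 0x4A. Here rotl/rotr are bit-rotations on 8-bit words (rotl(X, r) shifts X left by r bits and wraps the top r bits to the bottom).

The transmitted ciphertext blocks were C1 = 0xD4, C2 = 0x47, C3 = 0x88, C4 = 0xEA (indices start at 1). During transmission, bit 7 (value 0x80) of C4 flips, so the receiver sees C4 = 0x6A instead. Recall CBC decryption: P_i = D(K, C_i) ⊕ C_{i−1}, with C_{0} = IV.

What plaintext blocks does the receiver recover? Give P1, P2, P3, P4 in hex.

P1 = 0x2B, P2 = 0xC7, P3 = 0xAD, P4 = 0x3E

Only C4 changed, to 0x6A. In CBC, a change in C_i garbles P_i and flips the same bit in P_{i+1}. Decrypting the received ciphertext:
P1: D(K, 0xD4) = 0x61; 0x61 ⊕ 0x4A = 0x2B.
P2: D(K, 0x47) = 0x13; 0x13 ⊕ 0xD4 = 0xC7.
P3: D(K, 0x88) = 0xEA; 0xEA ⊕ 0x47 = 0xAD.
P4: D(K, 0x6A) = 0xB6; 0xB6 ⊕ 0x88 = 0x3E.
Blocks that differ from the original plaintext: P4.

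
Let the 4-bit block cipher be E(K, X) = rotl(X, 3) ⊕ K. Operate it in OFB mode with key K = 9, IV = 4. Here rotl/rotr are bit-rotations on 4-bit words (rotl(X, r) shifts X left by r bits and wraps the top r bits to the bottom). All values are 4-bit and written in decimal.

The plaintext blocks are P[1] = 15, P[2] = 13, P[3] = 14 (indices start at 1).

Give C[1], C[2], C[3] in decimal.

C[1] = 4, C[2] = 9, C[3] = 5

OFB encryption: S_i = E(K, S_{i−1}) with S_{0} = IV; C_i = P_i ⊕ S_i.
C[1]: S = E(K, 4) = 11; 15 ⊕ 11 = 4.
C[2]: S = E(K, 11) = 4; 13 ⊕ 4 = 9.
C[3]: S = E(K, 4) = 11; 14 ⊕ 11 = 5.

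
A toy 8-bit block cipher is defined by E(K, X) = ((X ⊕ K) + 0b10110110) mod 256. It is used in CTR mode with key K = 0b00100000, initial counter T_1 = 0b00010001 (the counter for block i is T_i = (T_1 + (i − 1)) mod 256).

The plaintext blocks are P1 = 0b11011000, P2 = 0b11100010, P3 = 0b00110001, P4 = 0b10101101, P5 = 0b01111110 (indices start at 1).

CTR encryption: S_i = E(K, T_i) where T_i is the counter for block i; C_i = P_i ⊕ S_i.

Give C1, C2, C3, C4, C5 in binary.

C1 = 0b00111111, C2 = 0b00001010, C3 = 0b11011000, C4 = 0b01000111, C5 = 0b10010101

C1: T = 0b00010001, S = E(K, T) = 0b11100111; 0b11011000 ⊕ 0b11100111 = 0b00111111.
C2: T = 0b00010010, S = E(K, T) = 0b11101000; 0b11100010 ⊕ 0b11101000 = 0b00001010.
C3: T = 0b00010011, S = E(K, T) = 0b11101001; 0b00110001 ⊕ 0b11101001 = 0b11011000.
C4: T = 0b00010100, S = E(K, T) = 0b11101010; 0b10101101 ⊕ 0b11101010 = 0b01000111.
C5: T = 0b00010101, S = E(K, T) = 0b11101011; 0b01111110 ⊕ 0b11101011 = 0b10010101.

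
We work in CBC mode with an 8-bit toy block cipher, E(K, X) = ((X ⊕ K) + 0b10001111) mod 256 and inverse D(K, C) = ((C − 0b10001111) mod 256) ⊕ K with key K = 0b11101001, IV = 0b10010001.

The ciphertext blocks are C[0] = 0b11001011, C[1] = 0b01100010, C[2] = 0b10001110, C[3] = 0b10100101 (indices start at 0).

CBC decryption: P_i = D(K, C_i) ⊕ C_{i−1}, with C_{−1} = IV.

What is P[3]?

P[3]: D(K, 0b10100101) = 0b11111111; 0b11111111 ⊕ 0b10001110 = 0b01110001.

P[3] = 0b01110001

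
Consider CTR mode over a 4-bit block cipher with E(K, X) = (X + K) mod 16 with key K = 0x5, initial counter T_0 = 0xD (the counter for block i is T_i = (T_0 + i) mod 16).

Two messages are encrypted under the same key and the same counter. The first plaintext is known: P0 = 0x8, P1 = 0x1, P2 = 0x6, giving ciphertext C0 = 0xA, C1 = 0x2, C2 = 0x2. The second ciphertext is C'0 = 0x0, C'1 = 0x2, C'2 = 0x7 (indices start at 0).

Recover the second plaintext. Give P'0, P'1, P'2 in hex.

P'0 = 0x2, P'1 = 0x1, P'2 = 0x3

In CTR with a reused counter, both messages share the same keystream S_i, so C_i ⊕ C'_i = P_i ⊕ P'_i and thus P'_i = P_i ⊕ C_i ⊕ C'_i.
P'0: 0x8 ⊕ 0xA ⊕ 0x0 = 0x2.
P'1: 0x1 ⊕ 0x2 ⊕ 0x2 = 0x1.
P'2: 0x6 ⊕ 0x2 ⊕ 0x7 = 0x3.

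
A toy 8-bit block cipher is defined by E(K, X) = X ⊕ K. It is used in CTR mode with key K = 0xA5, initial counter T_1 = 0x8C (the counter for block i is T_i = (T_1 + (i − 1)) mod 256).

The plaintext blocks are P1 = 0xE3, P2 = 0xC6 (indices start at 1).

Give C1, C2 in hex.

C1 = 0xCA, C2 = 0xEE

CTR encryption: S_i = E(K, T_i) where T_i is the counter for block i; C_i = P_i ⊕ S_i.
C1: T = 0x8C, S = E(K, T) = 0x29; 0xE3 ⊕ 0x29 = 0xCA.
C2: T = 0x8D, S = E(K, T) = 0x28; 0xC6 ⊕ 0x28 = 0xEE.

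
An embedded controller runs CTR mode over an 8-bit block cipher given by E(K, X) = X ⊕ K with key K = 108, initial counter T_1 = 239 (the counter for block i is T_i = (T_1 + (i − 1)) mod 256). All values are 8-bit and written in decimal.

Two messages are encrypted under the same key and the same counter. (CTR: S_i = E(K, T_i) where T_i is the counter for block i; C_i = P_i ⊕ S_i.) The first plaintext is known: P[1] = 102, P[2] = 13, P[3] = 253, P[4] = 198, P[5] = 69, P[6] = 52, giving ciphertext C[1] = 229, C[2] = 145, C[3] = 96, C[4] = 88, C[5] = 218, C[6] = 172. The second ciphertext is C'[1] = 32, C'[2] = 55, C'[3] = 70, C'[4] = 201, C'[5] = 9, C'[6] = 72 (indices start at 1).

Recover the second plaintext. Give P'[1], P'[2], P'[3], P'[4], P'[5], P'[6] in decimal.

P'[1] = 163, P'[2] = 171, P'[3] = 219, P'[4] = 87, P'[5] = 150, P'[6] = 208

In CTR with a reused counter, both messages share the same keystream S_i, so C_i ⊕ C'_i = P_i ⊕ P'_i and thus P'_i = P_i ⊕ C_i ⊕ C'_i.
P'[1]: 102 ⊕ 229 ⊕ 32 = 163.
P'[2]: 13 ⊕ 145 ⊕ 55 = 171.
P'[3]: 253 ⊕ 96 ⊕ 70 = 219.
P'[4]: 198 ⊕ 88 ⊕ 201 = 87.
P'[5]: 69 ⊕ 218 ⊕ 9 = 150.
P'[6]: 52 ⊕ 172 ⊕ 72 = 208.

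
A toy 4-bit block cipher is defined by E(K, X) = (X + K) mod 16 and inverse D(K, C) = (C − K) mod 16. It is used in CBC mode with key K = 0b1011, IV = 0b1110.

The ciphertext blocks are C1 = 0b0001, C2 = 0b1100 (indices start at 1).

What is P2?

CBC decryption: P_i = D(K, C_i) ⊕ C_{i−1}, with C_{0} = IV.
P2: D(K, 0b1100) = 0b0001; 0b0001 ⊕ 0b0001 = 0b0000.

P2 = 0b0000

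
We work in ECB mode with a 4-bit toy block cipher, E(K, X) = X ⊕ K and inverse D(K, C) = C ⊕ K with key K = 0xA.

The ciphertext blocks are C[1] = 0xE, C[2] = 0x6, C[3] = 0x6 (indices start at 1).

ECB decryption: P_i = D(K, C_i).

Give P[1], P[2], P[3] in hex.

P[1] = 0x4, P[2] = 0xC, P[3] = 0xC

P[1]: D(K, 0xE) = 0x4.
P[2]: D(K, 0x6) = 0xC.
P[3]: D(K, 0x6) = 0xC.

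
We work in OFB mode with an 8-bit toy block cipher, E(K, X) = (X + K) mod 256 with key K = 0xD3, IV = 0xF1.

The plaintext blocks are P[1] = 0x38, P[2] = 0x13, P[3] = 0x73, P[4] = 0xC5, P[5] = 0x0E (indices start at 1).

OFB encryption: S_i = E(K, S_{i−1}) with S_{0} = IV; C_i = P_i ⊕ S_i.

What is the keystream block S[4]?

C[1]: S = E(K, 0xF1) = 0xC4; 0x38 ⊕ 0xC4 = 0xFC.
C[2]: S = E(K, 0xC4) = 0x97; 0x13 ⊕ 0x97 = 0x84.
C[3]: S = E(K, 0x97) = 0x6A; 0x73 ⊕ 0x6A = 0x19.
C[4]: S = E(K, 0x6A) = 0x3D; 0xC5 ⊕ 0x3D = 0xF8.
So S[4] = 0x3D.

0x3D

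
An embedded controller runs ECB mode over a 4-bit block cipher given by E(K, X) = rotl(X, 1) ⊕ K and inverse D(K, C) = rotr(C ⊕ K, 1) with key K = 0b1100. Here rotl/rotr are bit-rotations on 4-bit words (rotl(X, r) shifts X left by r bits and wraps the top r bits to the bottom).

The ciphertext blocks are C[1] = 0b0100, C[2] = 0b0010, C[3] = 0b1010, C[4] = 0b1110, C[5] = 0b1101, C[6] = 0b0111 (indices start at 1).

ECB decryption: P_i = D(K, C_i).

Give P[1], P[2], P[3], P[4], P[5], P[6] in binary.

P[1] = 0b0100, P[2] = 0b0111, P[3] = 0b0011, P[4] = 0b0001, P[5] = 0b1000, P[6] = 0b1101

P[1]: D(K, 0b0100) = 0b0100.
P[2]: D(K, 0b0010) = 0b0111.
P[3]: D(K, 0b1010) = 0b0011.
P[4]: D(K, 0b1110) = 0b0001.
P[5]: D(K, 0b1101) = 0b1000.
P[6]: D(K, 0b0111) = 0b1101.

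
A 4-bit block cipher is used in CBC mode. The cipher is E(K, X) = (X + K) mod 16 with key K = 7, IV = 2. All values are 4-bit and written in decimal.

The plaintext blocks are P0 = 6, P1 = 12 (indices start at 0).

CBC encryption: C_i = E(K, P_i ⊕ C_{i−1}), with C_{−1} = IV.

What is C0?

C0 = 11

C0: P0 ⊕ 2 = 4; E(K, 4) = 11.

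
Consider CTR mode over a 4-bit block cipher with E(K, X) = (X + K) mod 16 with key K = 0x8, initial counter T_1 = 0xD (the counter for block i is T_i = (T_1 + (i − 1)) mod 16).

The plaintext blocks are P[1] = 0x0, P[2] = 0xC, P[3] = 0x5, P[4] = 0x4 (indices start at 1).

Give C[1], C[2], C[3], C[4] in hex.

CTR encryption: S_i = E(K, T_i) where T_i is the counter for block i; C_i = P_i ⊕ S_i.
C[1]: T = 0xD, S = E(K, T) = 0x5; 0x0 ⊕ 0x5 = 0x5.
C[2]: T = 0xE, S = E(K, T) = 0x6; 0xC ⊕ 0x6 = 0xA.
C[3]: T = 0xF, S = E(K, T) = 0x7; 0x5 ⊕ 0x7 = 0x2.
C[4]: T = 0x0, S = E(K, T) = 0x8; 0x4 ⊕ 0x8 = 0xC.

C[1] = 0x5, C[2] = 0xA, C[3] = 0x2, C[4] = 0xC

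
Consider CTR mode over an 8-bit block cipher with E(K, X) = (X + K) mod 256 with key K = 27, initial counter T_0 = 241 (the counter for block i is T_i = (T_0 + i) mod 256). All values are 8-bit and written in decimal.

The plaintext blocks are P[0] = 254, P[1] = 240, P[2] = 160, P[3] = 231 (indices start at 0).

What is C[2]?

CTR encryption: S_i = E(K, T_i) where T_i is the counter for block i; C_i = P_i ⊕ S_i.
C[0]: T = 241, S = E(K, T) = 12; 254 ⊕ 12 = 242.
C[1]: T = 242, S = E(K, T) = 13; 240 ⊕ 13 = 253.
C[2]: T = 243, S = E(K, T) = 14; 160 ⊕ 14 = 174.

C[2] = 174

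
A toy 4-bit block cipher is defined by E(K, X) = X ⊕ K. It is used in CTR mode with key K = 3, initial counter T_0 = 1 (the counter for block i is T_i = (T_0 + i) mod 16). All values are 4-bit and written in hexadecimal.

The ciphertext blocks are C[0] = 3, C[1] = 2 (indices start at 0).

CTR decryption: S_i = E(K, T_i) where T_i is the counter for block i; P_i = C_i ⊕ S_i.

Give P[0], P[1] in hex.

P[0] = 1, P[1] = 3

P[0]: T = 1, S = E(K, T) = 2; 3 ⊕ 2 = 1.
P[1]: T = 2, S = E(K, T) = 1; 2 ⊕ 1 = 3.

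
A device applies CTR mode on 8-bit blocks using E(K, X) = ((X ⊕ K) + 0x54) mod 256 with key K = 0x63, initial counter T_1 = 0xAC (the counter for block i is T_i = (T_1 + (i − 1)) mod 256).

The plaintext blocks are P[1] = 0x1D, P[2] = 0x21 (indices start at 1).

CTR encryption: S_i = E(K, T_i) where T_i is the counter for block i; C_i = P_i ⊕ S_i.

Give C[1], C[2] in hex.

C[1]: T = 0xAC, S = E(K, T) = 0x23; 0x1D ⊕ 0x23 = 0x3E.
C[2]: T = 0xAD, S = E(K, T) = 0x22; 0x21 ⊕ 0x22 = 0x03.

C[1] = 0x3E, C[2] = 0x03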